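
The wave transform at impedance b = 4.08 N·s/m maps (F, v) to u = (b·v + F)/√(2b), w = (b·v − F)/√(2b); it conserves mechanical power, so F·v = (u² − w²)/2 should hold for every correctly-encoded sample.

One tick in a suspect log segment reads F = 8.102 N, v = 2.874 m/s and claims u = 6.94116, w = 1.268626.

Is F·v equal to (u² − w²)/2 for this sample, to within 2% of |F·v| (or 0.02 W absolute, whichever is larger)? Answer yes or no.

F·v = 8.102×2.874 = 23.285148 W.
(u² − w²)/2 = (48.179702 − 1.609412)/2 = 23.285145 W.
|Δ| = 0.000003;  2% of max(1, |F·v|) = 0.465703.

yes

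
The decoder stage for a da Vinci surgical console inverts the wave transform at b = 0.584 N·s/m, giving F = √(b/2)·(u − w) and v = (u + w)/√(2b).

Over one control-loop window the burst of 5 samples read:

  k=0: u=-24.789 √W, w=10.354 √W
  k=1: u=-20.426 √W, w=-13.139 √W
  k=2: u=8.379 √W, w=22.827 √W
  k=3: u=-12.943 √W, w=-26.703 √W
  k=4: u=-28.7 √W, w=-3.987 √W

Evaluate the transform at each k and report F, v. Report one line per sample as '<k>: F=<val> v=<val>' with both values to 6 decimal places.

k=0: u−w=-35.143000, u+w=-14.435000; √(b/2)=0.540370, √(2b)=1.080740; F=0.540370×(-35.143)=-18.990231, v=-14.435000/1.080740=-13.356583
k=1: u−w=-7.287000, u+w=-33.565000; √(b/2)=0.540370, √(2b)=1.080740; F=0.540370×(-7.287)=-3.937678, v=-33.565000/1.080740=-31.057410
k=2: u−w=-14.448000, u+w=31.206000; √(b/2)=0.540370, √(2b)=1.080740; F=0.540370×(-14.448)=-7.807269, v=31.206000/1.080740=28.874647
k=3: u−w=13.760000, u+w=-39.646000; √(b/2)=0.540370, √(2b)=1.080740; F=0.540370×13.76=7.435495, v=-39.646000/1.080740=-36.684107
k=4: u−w=-24.713000, u+w=-32.687000; √(b/2)=0.540370, √(2b)=1.080740; F=0.540370×(-24.713)=-13.354170, v=-32.687000/1.080740=-30.245004

0: F=-18.990231 v=-13.356583
1: F=-3.937678 v=-31.057410
2: F=-7.807269 v=28.874647
3: F=7.435495 v=-36.684107
4: F=-13.354170 v=-30.245004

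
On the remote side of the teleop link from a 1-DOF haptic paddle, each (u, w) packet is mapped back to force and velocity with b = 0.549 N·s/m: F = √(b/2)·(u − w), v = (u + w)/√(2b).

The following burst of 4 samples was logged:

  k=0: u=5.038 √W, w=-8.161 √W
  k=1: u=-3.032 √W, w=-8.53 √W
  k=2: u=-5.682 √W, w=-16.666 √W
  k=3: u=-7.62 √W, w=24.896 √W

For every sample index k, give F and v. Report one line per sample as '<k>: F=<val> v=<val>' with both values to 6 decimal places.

0: F=6.915319 v=-2.980374
1: F=2.880553 v=-11.033970
2: F=5.754819 v=-21.327379
3: F=-17.036026 v=16.487015

k=0: u−w=13.199000, u+w=-3.123000; √(b/2)=0.523927, √(2b)=1.047855; F=0.523927×13.199=6.915319, v=-3.123000/1.047855=-2.980374
k=1: u−w=5.498000, u+w=-11.562000; √(b/2)=0.523927, √(2b)=1.047855; F=0.523927×5.498=2.880553, v=-11.562000/1.047855=-11.033970
k=2: u−w=10.984000, u+w=-22.348000; √(b/2)=0.523927, √(2b)=1.047855; F=0.523927×10.984=5.754819, v=-22.348000/1.047855=-21.327379
k=3: u−w=-32.516000, u+w=17.276000; √(b/2)=0.523927, √(2b)=1.047855; F=0.523927×(-32.516)=-17.036026, v=17.276000/1.047855=16.487015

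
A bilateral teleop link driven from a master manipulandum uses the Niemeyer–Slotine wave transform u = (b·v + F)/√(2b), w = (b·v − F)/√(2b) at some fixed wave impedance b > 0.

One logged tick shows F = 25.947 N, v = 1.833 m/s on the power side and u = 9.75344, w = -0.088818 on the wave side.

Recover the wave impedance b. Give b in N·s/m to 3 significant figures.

b = 13.9 N·s/m

u + w = 9.664622;  u + w = √(2b)·v, so √(2b) = 9.664622/1.833 = 5.272571.
b = (√(2b))²/2 = 27.800001/2 = 13.900001.
(Check via u − w = 2F/√(2b): u − w = 9.842258, 2F/√(2b) = 9.842258.)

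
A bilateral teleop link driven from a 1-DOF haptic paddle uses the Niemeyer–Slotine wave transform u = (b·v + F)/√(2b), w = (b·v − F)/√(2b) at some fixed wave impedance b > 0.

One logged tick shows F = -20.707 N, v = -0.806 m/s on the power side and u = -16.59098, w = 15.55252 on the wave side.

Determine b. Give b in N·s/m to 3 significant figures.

u + w = -1.03846;  u + w = √(2b)·v, so √(2b) = -1.03846/(-0.806) = 1.28841.
b = (√(2b))²/2 = 1.66001/2 = 0.83000.
(Check via u − w = 2F/√(2b): u − w = -32.14350, 2F/√(2b) = -32.14345.)

b = 0.83 N·s/m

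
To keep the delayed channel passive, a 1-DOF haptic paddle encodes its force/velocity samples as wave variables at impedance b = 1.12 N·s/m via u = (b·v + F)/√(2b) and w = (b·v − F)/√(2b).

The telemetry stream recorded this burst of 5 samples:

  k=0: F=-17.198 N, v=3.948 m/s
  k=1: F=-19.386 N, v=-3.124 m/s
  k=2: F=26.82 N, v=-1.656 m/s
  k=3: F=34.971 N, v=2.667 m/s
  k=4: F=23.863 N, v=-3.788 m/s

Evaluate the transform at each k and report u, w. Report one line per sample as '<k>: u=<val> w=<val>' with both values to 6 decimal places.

k=0: b·v=1.12×3.948=4.421760; √(2b)=1.496663; u=(4.421760+(-17.198))/1.496663=-8.536484, w=(4.421760−(-17.198))/1.496663=14.445310
k=1: b·v=1.12×(-3.124)=-3.498880; √(2b)=1.496663; u=(-3.498880+(-19.386))/1.496663=-15.290604, w=(-3.498880−(-19.386))/1.496663=10.615029
k=2: b·v=1.12×(-1.656)=-1.854720; √(2b)=1.496663; u=(-1.854720+26.82)/1.496663=16.680629, w=(-1.854720−26.82)/1.496663=-19.159103
k=3: b·v=1.12×2.667=2.987040; √(2b)=1.496663; u=(2.987040+34.971)/1.496663=25.361782, w=(2.987040−34.971)/1.496663=-21.370182
k=4: b·v=1.12×(-3.788)=-4.242560; √(2b)=1.496663; u=(-4.242560+23.863)/1.496663=13.109458, w=(-4.242560−23.863)/1.496663=-18.778817

0: u=-8.536484 w=14.445310
1: u=-15.290604 w=10.615029
2: u=16.680629 w=-19.159103
3: u=25.361782 w=-21.370182
4: u=13.109458 w=-18.778817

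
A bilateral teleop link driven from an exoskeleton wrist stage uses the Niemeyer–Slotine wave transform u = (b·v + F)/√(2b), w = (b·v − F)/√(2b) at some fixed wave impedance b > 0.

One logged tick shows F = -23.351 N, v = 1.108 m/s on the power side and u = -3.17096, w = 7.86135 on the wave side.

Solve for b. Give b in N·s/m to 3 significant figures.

b = 8.96 N·s/m

u + w = 4.6904;  u + w = √(2b)·v, so √(2b) = 4.6904/1.108 = 4.2332.
b = (√(2b))²/2 = 17.9200/2 = 8.9600.
(Check via u − w = 2F/√(2b): u − w = -11.0323, 2F/√(2b) = -11.0323.)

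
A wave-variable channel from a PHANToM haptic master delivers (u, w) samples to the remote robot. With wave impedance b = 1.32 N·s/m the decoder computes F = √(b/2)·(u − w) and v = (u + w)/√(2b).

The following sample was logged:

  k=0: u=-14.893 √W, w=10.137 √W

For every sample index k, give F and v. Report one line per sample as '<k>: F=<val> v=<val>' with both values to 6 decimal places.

0: F=-20.334468 v=-2.927116

k=0: u−w=-25.030000, u+w=-4.756000; √(b/2)=0.812404, √(2b)=1.624808; F=0.812404×(-25.03)=-20.334468, v=-4.756000/1.624808=-2.927116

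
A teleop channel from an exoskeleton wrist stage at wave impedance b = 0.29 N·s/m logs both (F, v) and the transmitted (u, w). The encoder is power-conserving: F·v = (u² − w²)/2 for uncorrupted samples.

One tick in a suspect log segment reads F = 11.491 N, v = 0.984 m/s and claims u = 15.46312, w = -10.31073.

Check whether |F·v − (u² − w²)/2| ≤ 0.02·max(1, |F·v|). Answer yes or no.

F·v = 11.491×0.984 = 11.3071 W.
(u² − w²)/2 = (239.1081 − 106.3112)/2 = 66.3985 W.
|Δ| = 55.0913;  2% of max(1, |F·v|) = 0.2261.

no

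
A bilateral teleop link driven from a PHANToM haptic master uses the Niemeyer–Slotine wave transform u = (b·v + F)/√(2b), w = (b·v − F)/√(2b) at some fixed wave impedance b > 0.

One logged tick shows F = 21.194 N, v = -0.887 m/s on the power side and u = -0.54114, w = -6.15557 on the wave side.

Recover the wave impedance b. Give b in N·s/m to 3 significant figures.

b = 28.5 N·s/m

u + w = -6.6967;  u + w = √(2b)·v, so √(2b) = -6.6967/(-0.887) = 7.5498.
b = (√(2b))²/2 = 57.0001/2 = 28.5001.
(Check via u − w = 2F/√(2b): u − w = 5.6144, 2F/√(2b) = 5.6144.)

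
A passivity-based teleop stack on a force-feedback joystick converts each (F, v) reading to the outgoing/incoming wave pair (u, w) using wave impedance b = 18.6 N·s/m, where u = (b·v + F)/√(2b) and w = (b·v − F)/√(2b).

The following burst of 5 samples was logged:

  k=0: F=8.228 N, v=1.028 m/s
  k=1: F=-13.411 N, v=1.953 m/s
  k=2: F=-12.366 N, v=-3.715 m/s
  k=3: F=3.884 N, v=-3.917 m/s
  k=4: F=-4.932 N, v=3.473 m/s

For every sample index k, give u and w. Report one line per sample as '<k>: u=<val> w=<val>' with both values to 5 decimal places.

k=0: b·v=18.6×1.028=19.12080; √(2b)=6.09918; u=(19.12080+8.228)/6.09918=4.48401, w=(19.12080−8.228)/6.09918=1.78594
k=1: b·v=18.6×1.953=36.32580; √(2b)=6.09918; u=(36.32580+(-13.411))/6.09918=3.75703, w=(36.32580−(-13.411))/6.09918=8.15467
k=2: b·v=18.6×(-3.715)=-69.09900; √(2b)=6.09918; u=(-69.09900+(-12.366))/6.09918=-13.35671, w=(-69.09900−(-12.366))/6.09918=-9.30174
k=3: b·v=18.6×(-3.917)=-72.85620; √(2b)=6.09918; u=(-72.85620+3.884)/6.09918=-11.30844, w=(-72.85620−3.884)/6.09918=-12.58205
k=4: b·v=18.6×3.473=64.59780; √(2b)=6.09918; u=(64.59780+(-4.932))/6.09918=9.78259, w=(64.59780−(-4.932))/6.09918=11.39986

0: u=4.48401 w=1.78594
1: u=3.75703 w=8.15467
2: u=-13.35671 w=-9.30174
3: u=-11.30844 w=-12.58205
4: u=9.78259 w=11.39986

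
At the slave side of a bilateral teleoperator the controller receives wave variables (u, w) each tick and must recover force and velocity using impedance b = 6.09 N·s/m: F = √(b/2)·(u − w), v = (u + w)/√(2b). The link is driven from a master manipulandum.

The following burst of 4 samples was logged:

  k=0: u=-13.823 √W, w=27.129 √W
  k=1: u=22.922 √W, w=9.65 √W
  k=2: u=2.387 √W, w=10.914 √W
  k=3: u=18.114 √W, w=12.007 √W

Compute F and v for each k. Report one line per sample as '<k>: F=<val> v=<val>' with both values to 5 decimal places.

k=0: u−w=-40.95200, u+w=13.30600; √(b/2)=1.74499, √(2b)=3.48999; F=1.74499×(-40.952)=-71.46095, v=13.30600/3.48999=3.81262
k=1: u−w=13.27200, u+w=32.57200; √(b/2)=1.74499, √(2b)=3.48999; F=1.74499×13.272=23.15954, v=32.57200/3.48999=9.33299
k=2: u−w=-8.52700, u+w=13.30100; √(b/2)=1.74499, √(2b)=3.48999; F=1.74499×(-8.527)=-14.87955, v=13.30100/3.48999=3.81119
k=3: u−w=6.10700, u+w=30.12100; √(b/2)=1.74499, √(2b)=3.48999; F=1.74499×6.107=10.65667, v=30.12100/3.48999=8.63069

0: F=-71.46095 v=3.81262
1: F=23.15954 v=9.33299
2: F=-14.87955 v=3.81119
3: F=10.65667 v=8.63069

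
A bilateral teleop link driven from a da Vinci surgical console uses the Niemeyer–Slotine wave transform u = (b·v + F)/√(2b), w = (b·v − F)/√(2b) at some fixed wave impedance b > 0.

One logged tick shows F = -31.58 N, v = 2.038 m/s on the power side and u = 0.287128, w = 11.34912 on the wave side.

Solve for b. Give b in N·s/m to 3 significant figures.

u + w = 11.636248;  u + w = √(2b)·v, so √(2b) = 11.636248/2.038 = 5.709641.
b = (√(2b))²/2 = 32.599998/2 = 16.299999.
(Check via u − w = 2F/√(2b): u − w = -11.061992, 2F/√(2b) = -11.061992.)

b = 16.3 N·s/m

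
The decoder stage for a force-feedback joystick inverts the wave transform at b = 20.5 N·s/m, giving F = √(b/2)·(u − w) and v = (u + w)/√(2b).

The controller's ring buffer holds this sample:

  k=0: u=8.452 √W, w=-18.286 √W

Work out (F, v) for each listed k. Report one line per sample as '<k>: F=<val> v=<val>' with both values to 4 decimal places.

k=0: u−w=26.7380, u+w=-9.8340; √(b/2)=3.2016, √(2b)=6.4031; F=3.2016×26.738=85.6034, v=-9.8340/6.4031=-1.5358

0: F=85.6034 v=-1.5358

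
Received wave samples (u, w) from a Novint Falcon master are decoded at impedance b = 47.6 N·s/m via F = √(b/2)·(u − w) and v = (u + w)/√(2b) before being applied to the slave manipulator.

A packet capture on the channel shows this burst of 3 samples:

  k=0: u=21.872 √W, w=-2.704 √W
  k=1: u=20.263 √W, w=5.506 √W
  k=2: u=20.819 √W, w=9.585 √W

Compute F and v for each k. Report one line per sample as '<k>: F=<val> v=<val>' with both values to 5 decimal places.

0: F=119.89461 v=1.96453
1: F=71.99238 v=2.64107
2: F=54.80534 v=3.11611

k=0: u−w=24.57600, u+w=19.16800; √(b/2)=4.87852, √(2b)=9.75705; F=4.87852×24.576=119.89461, v=19.16800/9.75705=1.96453
k=1: u−w=14.75700, u+w=25.76900; √(b/2)=4.87852, √(2b)=9.75705; F=4.87852×14.757=71.99238, v=25.76900/9.75705=2.64107
k=2: u−w=11.23400, u+w=30.40400; √(b/2)=4.87852, √(2b)=9.75705; F=4.87852×11.234=54.80534, v=30.40400/9.75705=3.11611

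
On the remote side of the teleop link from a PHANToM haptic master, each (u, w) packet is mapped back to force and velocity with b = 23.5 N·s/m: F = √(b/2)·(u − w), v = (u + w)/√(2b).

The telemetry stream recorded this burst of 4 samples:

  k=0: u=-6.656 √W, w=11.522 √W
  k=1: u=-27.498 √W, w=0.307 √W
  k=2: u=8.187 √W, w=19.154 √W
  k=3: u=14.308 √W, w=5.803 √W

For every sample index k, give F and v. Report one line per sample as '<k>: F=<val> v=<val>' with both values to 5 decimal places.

k=0: u−w=-18.17800, u+w=4.86600; √(b/2)=3.42783, √(2b)=6.85565; F=3.42783×(-18.178)=-62.31104, v=4.86600/6.85565=0.70978
k=1: u−w=-27.80500, u+w=-27.19100; √(b/2)=3.42783, √(2b)=6.85565; F=3.42783×(-27.805)=-95.31074, v=-27.19100/6.85565=-3.96621
k=2: u−w=-10.96700, u+w=27.34100; √(b/2)=3.42783, √(2b)=6.85565; F=3.42783×(-10.967)=-37.59298, v=27.34100/6.85565=3.98809
k=3: u−w=8.50500, u+w=20.11100; √(b/2)=3.42783, √(2b)=6.85565; F=3.42783×8.505=29.15367, v=20.11100/6.85565=2.93349

0: F=-62.31104 v=0.70978
1: F=-95.31074 v=-3.96621
2: F=-37.59298 v=3.98809
3: F=29.15367 v=2.93349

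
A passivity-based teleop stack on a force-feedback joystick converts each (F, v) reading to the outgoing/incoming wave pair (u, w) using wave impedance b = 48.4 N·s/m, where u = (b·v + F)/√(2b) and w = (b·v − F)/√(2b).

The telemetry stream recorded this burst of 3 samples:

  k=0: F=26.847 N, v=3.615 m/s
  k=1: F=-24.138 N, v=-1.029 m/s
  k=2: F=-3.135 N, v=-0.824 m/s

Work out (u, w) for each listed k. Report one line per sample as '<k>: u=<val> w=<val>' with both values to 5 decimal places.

0: u=20.51216 w=15.05473
1: u=-7.51538 w=-2.60864
2: u=-4.37218 w=-3.73490

k=0: b·v=48.4×3.615=174.96600; √(2b)=9.83870; u=(174.96600+26.847)/9.83870=20.51216, w=(174.96600−26.847)/9.83870=15.05473
k=1: b·v=48.4×(-1.029)=-49.80360; √(2b)=9.83870; u=(-49.80360+(-24.138))/9.83870=-7.51538, w=(-49.80360−(-24.138))/9.83870=-2.60864
k=2: b·v=48.4×(-0.824)=-39.88160; √(2b)=9.83870; u=(-39.88160+(-3.135))/9.83870=-4.37218, w=(-39.88160−(-3.135))/9.83870=-3.73490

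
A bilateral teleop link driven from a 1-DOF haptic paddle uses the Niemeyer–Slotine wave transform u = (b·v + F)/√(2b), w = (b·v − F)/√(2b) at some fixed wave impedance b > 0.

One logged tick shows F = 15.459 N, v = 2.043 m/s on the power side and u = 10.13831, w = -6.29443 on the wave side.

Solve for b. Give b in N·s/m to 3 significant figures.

u + w = 3.8439;  u + w = √(2b)·v, so √(2b) = 3.8439/2.043 = 1.8815.
b = (√(2b))²/2 = 3.5400/2 = 1.7700.
(Check via u − w = 2F/√(2b): u − w = 16.4327, 2F/√(2b) = 16.4327.)

b = 1.77 N·s/m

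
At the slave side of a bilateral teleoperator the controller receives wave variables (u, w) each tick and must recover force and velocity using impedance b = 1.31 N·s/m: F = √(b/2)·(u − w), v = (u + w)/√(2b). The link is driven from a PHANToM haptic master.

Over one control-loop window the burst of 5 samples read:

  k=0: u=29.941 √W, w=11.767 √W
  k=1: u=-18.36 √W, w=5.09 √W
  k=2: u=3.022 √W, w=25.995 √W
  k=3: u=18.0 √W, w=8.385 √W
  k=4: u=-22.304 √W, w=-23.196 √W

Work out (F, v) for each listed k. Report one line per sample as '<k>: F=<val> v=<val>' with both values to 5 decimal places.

0: F=14.70859 v=25.76729
1: F=-18.97857 v=-8.19823
2: F=-18.59252 v=17.92676
3: F=7.78162 v=16.30071
4: F=0.72191 v=-28.10999

k=0: u−w=18.17400, u+w=41.70800; √(b/2)=0.80932, √(2b)=1.61864; F=0.80932×18.174=14.70859, v=41.70800/1.61864=25.76729
k=1: u−w=-23.45000, u+w=-13.27000; √(b/2)=0.80932, √(2b)=1.61864; F=0.80932×(-23.45)=-18.97857, v=-13.27000/1.61864=-8.19823
k=2: u−w=-22.97300, u+w=29.01700; √(b/2)=0.80932, √(2b)=1.61864; F=0.80932×(-22.973)=-18.59252, v=29.01700/1.61864=17.92676
k=3: u−w=9.61500, u+w=26.38500; √(b/2)=0.80932, √(2b)=1.61864; F=0.80932×9.615=7.78162, v=26.38500/1.61864=16.30071
k=4: u−w=0.89200, u+w=-45.50000; √(b/2)=0.80932, √(2b)=1.61864; F=0.80932×0.892=0.72191, v=-45.50000/1.61864=-28.10999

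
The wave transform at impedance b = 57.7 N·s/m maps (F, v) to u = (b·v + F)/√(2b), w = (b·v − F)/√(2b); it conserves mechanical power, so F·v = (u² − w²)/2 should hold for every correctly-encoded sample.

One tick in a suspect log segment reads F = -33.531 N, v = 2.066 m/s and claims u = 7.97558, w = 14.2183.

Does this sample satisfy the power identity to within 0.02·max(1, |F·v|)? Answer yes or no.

yes

F·v = (-33.531)×2.066 = -69.27505 W.
(u² − w²)/2 = (63.60988 − 202.16005)/2 = -69.27509 W.
|Δ| = 0.00004;  2% of max(1, |F·v|) = 1.38550.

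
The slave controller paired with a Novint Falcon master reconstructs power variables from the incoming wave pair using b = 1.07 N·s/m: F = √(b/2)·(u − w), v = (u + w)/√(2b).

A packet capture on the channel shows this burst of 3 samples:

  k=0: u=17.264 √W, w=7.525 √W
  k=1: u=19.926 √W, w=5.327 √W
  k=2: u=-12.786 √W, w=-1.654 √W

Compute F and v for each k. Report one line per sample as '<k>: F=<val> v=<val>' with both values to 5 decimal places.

0: F=7.12346 v=16.94541
1: F=10.67825 v=17.26260
2: F=-8.14236 v=-9.87098

k=0: u−w=9.73900, u+w=24.78900; √(b/2)=0.73144, √(2b)=1.46287; F=0.73144×9.739=7.12346, v=24.78900/1.46287=16.94541
k=1: u−w=14.59900, u+w=25.25300; √(b/2)=0.73144, √(2b)=1.46287; F=0.73144×14.599=10.67825, v=25.25300/1.46287=17.26260
k=2: u−w=-11.13200, u+w=-14.44000; √(b/2)=0.73144, √(2b)=1.46287; F=0.73144×(-11.132)=-8.14236, v=-14.44000/1.46287=-9.87098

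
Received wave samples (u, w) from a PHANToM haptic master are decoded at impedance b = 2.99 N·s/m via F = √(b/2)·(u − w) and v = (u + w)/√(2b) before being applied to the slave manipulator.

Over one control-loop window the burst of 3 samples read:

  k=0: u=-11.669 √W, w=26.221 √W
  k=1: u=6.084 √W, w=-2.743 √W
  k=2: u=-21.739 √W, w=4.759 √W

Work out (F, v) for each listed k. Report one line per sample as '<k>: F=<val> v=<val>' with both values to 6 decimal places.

k=0: u−w=-37.890000, u+w=14.552000; √(b/2)=1.222702, √(2b)=2.445404; F=1.222702×(-37.89)=-46.328176, v=14.552000/2.445404=5.950755
k=1: u−w=8.827000, u+w=3.341000; √(b/2)=1.222702, √(2b)=2.445404; F=1.222702×8.827=10.792790, v=3.341000/2.445404=1.366236
k=2: u−w=-26.498000, u+w=-16.980000; √(b/2)=1.222702, √(2b)=2.445404; F=1.222702×(-26.498)=-32.399156, v=-16.980000/2.445404=-6.943638

0: F=-46.328176 v=5.950755
1: F=10.792790 v=1.366236
2: F=-32.399156 v=-6.943638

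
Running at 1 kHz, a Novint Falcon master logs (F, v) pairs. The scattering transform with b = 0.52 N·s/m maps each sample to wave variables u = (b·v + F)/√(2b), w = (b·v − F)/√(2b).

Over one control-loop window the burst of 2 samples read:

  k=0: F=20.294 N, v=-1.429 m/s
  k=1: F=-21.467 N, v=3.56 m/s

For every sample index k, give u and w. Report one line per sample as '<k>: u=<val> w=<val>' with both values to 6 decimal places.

0: u=19.171254 w=-20.628554
1: u=-19.234874 w=22.865376

k=0: b·v=0.52×(-1.429)=-0.743080; √(2b)=1.019804; u=(-0.743080+20.294)/1.019804=19.171254, w=(-0.743080−20.294)/1.019804=-20.628554
k=1: b·v=0.52×3.56=1.851200; √(2b)=1.019804; u=(1.851200+(-21.467))/1.019804=-19.234874, w=(1.851200−(-21.467))/1.019804=22.865376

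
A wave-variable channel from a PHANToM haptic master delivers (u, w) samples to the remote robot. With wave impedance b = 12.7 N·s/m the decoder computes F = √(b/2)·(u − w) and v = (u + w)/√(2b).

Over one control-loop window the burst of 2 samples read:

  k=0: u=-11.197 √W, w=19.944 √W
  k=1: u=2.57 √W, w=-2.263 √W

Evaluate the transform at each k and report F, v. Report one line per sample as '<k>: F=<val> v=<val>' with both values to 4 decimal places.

k=0: u−w=-31.1410, u+w=8.7470; √(b/2)=2.5199, √(2b)=5.0398; F=2.5199×(-31.141)=-78.4728, v=8.7470/5.0398=1.7356
k=1: u−w=4.8330, u+w=0.3070; √(b/2)=2.5199, √(2b)=5.0398; F=2.5199×4.833=12.1788, v=0.3070/5.0398=0.0609

0: F=-78.4728 v=1.7356
1: F=12.1788 v=0.0609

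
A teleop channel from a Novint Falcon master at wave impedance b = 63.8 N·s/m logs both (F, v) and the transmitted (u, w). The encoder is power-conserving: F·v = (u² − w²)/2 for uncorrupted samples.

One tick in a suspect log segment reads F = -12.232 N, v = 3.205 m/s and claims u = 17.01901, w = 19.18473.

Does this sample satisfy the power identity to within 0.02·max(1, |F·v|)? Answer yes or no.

F·v = (-12.232)×3.205 = -39.2036 W.
(u² − w²)/2 = (289.6467 − 368.0539)/2 = -39.2036 W.
|Δ| = 0.0000;  2% of max(1, |F·v|) = 0.7841.

yes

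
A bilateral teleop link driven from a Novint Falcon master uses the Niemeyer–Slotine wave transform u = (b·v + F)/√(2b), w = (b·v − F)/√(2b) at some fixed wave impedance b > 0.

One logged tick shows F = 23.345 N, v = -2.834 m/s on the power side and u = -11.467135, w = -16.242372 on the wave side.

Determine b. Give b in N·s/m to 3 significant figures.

b = 47.8 N·s/m

u + w = -27.709507;  u + w = √(2b)·v, so √(2b) = -27.709507/(-2.834) = 9.777525.
b = (√(2b))²/2 = 95.600003/2 = 47.800002.
(Check via u − w = 2F/√(2b): u − w = 4.775237, 2F/√(2b) = 4.775237.)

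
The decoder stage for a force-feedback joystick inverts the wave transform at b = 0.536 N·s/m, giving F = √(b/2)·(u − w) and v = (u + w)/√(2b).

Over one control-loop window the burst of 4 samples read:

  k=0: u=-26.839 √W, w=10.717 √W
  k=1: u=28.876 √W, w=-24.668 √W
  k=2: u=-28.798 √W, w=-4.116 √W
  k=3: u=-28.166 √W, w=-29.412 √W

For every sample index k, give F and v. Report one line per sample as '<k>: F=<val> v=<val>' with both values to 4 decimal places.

0: F=-19.4423 v=-15.5712
1: F=27.7190 v=4.0642
2: F=-12.7776 v=-31.7895
3: F=0.6450 v=-55.6108

k=0: u−w=-37.5560, u+w=-16.1220; √(b/2)=0.5177, √(2b)=1.0354; F=0.5177×(-37.556)=-19.4423, v=-16.1220/1.0354=-15.5712
k=1: u−w=53.5440, u+w=4.2080; √(b/2)=0.5177, √(2b)=1.0354; F=0.5177×53.544=27.7190, v=4.2080/1.0354=4.0642
k=2: u−w=-24.6820, u+w=-32.9140; √(b/2)=0.5177, √(2b)=1.0354; F=0.5177×(-24.682)=-12.7776, v=-32.9140/1.0354=-31.7895
k=3: u−w=1.2460, u+w=-57.5780; √(b/2)=0.5177, √(2b)=1.0354; F=0.5177×1.246=0.6450, v=-57.5780/1.0354=-55.6108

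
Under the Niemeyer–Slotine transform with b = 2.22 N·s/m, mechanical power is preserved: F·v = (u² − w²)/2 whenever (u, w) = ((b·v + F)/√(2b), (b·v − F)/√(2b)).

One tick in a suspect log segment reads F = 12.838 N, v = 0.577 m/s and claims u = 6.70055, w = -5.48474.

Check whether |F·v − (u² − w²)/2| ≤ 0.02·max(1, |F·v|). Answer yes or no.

yes

F·v = 12.838×0.577 = 7.40753 W.
(u² − w²)/2 = (44.89737 − 30.08237)/2 = 7.40750 W.
|Δ| = 0.00003;  2% of max(1, |F·v|) = 0.14815.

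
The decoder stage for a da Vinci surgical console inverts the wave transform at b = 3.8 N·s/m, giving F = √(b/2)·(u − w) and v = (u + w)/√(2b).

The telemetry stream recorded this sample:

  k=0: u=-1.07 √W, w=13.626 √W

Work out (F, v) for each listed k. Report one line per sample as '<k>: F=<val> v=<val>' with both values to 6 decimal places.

0: F=-20.257038 v=4.554540

k=0: u−w=-14.696000, u+w=12.556000; √(b/2)=1.378405, √(2b)=2.756810; F=1.378405×(-14.696)=-20.257038, v=12.556000/2.756810=4.554540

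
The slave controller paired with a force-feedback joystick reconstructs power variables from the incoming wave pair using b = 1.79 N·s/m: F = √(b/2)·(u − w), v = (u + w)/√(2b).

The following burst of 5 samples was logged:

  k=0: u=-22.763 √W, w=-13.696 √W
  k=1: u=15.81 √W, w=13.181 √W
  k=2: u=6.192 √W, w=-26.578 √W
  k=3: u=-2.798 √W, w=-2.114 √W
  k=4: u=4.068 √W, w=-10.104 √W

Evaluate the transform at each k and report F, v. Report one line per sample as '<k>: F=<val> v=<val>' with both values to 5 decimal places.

0: F=-8.57778 v=-19.26918
1: F=2.48715 v=15.32222
2: F=31.00187 v=-10.77434
3: F=-0.64709 v=-2.59607
4: F=13.40734 v=-3.19013

k=0: u−w=-9.06700, u+w=-36.45900; √(b/2)=0.94604, √(2b)=1.89209; F=0.94604×(-9.067)=-8.57778, v=-36.45900/1.89209=-19.26918
k=1: u−w=2.62900, u+w=28.99100; √(b/2)=0.94604, √(2b)=1.89209; F=0.94604×2.629=2.48715, v=28.99100/1.89209=15.32222
k=2: u−w=32.77000, u+w=-20.38600; √(b/2)=0.94604, √(2b)=1.89209; F=0.94604×32.77=31.00187, v=-20.38600/1.89209=-10.77434
k=3: u−w=-0.68400, u+w=-4.91200; √(b/2)=0.94604, √(2b)=1.89209; F=0.94604×(-0.684)=-0.64709, v=-4.91200/1.89209=-2.59607
k=4: u−w=14.17200, u+w=-6.03600; √(b/2)=0.94604, √(2b)=1.89209; F=0.94604×14.172=13.40734, v=-6.03600/1.89209=-3.19013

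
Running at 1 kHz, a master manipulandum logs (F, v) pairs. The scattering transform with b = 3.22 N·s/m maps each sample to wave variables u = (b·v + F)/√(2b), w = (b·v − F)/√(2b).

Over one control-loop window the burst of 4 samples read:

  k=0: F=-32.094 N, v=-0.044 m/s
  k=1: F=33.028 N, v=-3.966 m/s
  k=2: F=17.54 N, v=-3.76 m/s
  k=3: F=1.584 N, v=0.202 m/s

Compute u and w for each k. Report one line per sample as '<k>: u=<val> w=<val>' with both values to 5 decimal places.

k=0: b·v=3.22×(-0.044)=-0.14168; √(2b)=2.53772; u=(-0.14168+(-32.094))/2.53772=-12.70264, w=(-0.14168−(-32.094))/2.53772=12.59098
k=1: b·v=3.22×(-3.966)=-12.77052; √(2b)=2.53772; u=(-12.77052+33.028)/2.53772=7.98257, w=(-12.77052−33.028)/2.53772=-18.04715
k=2: b·v=3.22×(-3.76)=-12.10720; √(2b)=2.53772; u=(-12.10720+17.54)/2.53772=2.14082, w=(-12.10720−17.54)/2.53772=-11.68263
k=3: b·v=3.22×0.202=0.65044; √(2b)=2.53772; u=(0.65044+1.584)/2.53772=0.88049, w=(0.65044−1.584)/2.53772=-0.36787

0: u=-12.70264 w=12.59098
1: u=7.98257 w=-18.04715
2: u=2.14082 w=-11.68263
3: u=0.88049 w=-0.36787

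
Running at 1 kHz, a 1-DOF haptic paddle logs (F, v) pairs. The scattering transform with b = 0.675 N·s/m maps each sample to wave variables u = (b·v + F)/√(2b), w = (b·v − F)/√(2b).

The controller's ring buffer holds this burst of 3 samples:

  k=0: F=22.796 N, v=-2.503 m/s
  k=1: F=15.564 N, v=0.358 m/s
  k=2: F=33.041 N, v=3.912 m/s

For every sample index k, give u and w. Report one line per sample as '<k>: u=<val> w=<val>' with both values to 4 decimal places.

k=0: b·v=0.675×(-2.503)=-1.6895; √(2b)=1.1619; u=(-1.6895+22.796)/1.1619=18.1656, w=(-1.6895−22.796)/1.1619=-21.0738
k=1: b·v=0.675×0.358=0.2417; √(2b)=1.1619; u=(0.2417+15.564)/1.1619=13.6033, w=(0.2417−15.564)/1.1619=-13.1874
k=2: b·v=0.675×3.912=2.6406; √(2b)=1.1619; u=(2.6406+33.041)/1.1619=30.7098, w=(2.6406−33.041)/1.1619=-26.1645

0: u=18.1656 w=-21.0738
1: u=13.6033 w=-13.1874
2: u=30.7098 w=-26.1645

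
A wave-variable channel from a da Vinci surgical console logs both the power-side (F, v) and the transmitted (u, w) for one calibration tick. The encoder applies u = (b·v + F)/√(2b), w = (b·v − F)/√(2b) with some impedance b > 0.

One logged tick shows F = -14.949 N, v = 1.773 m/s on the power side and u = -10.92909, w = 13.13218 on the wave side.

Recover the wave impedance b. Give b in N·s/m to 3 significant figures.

b = 0.772 N·s/m

u + w = 2.2031;  u + w = √(2b)·v, so √(2b) = 2.2031/1.773 = 1.2426.
b = (√(2b))²/2 = 1.5440/2 = 0.7720.
(Check via u − w = 2F/√(2b): u − w = -24.0613, 2F/√(2b) = -24.0613.)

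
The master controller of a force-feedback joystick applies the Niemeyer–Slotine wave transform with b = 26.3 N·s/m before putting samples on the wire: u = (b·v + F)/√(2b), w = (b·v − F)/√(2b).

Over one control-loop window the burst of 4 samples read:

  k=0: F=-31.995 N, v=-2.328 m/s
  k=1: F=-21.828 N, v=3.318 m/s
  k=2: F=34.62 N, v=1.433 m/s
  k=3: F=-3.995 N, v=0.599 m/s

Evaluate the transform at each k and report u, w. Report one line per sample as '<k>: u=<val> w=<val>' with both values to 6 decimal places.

0: u=-12.853540 w=-4.030480
1: u=9.022355 w=15.041725
2: u=9.969948 w=0.423008
3: u=1.621311 w=2.722987

k=0: b·v=26.3×(-2.328)=-61.226400; √(2b)=7.252586; u=(-61.226400+(-31.995))/7.252586=-12.853540, w=(-61.226400−(-31.995))/7.252586=-4.030480
k=1: b·v=26.3×3.318=87.263400; √(2b)=7.252586; u=(87.263400+(-21.828))/7.252586=9.022355, w=(87.263400−(-21.828))/7.252586=15.041725
k=2: b·v=26.3×1.433=37.687900; √(2b)=7.252586; u=(37.687900+34.62)/7.252586=9.969948, w=(37.687900−34.62)/7.252586=0.423008
k=3: b·v=26.3×0.599=15.753700; √(2b)=7.252586; u=(15.753700+(-3.995))/7.252586=1.621311, w=(15.753700−(-3.995))/7.252586=2.722987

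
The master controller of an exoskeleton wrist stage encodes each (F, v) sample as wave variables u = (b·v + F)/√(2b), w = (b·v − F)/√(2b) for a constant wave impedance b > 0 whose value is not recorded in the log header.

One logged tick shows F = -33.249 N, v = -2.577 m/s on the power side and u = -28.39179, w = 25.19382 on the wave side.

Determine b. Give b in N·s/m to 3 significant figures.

b = 0.77 N·s/m

u + w = -3.19797;  u + w = √(2b)·v, so √(2b) = -3.19797/(-2.577) = 1.24097.
b = (√(2b))²/2 = 1.54000/2 = 0.77000.
(Check via u − w = 2F/√(2b): u − w = -53.58561, 2F/√(2b) = -53.58566.)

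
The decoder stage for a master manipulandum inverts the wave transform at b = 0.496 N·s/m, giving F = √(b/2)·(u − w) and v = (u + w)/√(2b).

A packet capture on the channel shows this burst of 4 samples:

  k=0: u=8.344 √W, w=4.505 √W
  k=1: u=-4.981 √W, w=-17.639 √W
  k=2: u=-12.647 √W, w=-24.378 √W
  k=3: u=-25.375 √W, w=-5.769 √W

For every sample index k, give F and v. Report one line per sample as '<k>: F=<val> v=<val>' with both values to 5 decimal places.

k=0: u−w=3.83900, u+w=12.84900; √(b/2)=0.49800, √(2b)=0.99599; F=0.49800×3.839=1.91181, v=12.84900/0.99599=12.90071
k=1: u−w=12.65800, u+w=-22.62000; √(b/2)=0.49800, √(2b)=0.99599; F=0.49800×12.658=6.30363, v=-22.62000/0.99599=-22.71103
k=2: u−w=11.73100, u+w=-37.02500; √(b/2)=0.49800, √(2b)=0.99599; F=0.49800×11.731=5.84199, v=-37.02500/0.99599=-37.17399
k=3: u−w=-19.60600, u+w=-31.14400; √(b/2)=0.49800, √(2b)=0.99599; F=0.49800×(-19.606)=-9.76371, v=-31.14400/0.99599=-31.26933

0: F=1.91181 v=12.90071
1: F=6.30363 v=-22.71103
2: F=5.84199 v=-37.17399
3: F=-9.76371 v=-31.26933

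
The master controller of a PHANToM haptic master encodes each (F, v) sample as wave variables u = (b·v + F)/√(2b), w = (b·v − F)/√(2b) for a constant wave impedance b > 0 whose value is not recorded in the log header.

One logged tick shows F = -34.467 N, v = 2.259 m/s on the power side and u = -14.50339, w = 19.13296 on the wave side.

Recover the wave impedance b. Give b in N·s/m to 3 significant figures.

u + w = 4.62957;  u + w = √(2b)·v, so √(2b) = 4.62957/2.259 = 2.04939.
b = (√(2b))²/2 = 4.20000/2 = 2.10000.
(Check via u − w = 2F/√(2b): u − w = -33.63635, 2F/√(2b) = -33.63636.)

b = 2.1 N·s/m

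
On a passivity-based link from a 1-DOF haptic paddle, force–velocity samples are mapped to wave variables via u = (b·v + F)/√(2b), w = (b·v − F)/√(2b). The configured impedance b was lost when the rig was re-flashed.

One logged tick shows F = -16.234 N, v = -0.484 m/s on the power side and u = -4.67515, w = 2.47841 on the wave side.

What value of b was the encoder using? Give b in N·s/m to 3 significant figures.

u + w = -2.19674;  u + w = √(2b)·v, so √(2b) = -2.19674/(-0.484) = 4.53872.
b = (√(2b))²/2 = 20.59997/2 = 10.29999.
(Check via u − w = 2F/√(2b): u − w = -7.15356, 2F/√(2b) = -7.15356.)

b = 10.3 N·s/m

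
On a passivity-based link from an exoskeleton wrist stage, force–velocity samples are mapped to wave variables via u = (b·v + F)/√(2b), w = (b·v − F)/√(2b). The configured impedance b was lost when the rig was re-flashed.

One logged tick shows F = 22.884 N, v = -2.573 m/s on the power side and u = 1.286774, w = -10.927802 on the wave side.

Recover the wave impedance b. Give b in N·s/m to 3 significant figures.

b = 7.02 N·s/m

u + w = -9.641028;  u + w = √(2b)·v, so √(2b) = -9.641028/(-2.573) = 3.746999.
b = (√(2b))²/2 = 14.040000/2 = 7.020000.
(Check via u − w = 2F/√(2b): u − w = 12.214576, 2F/√(2b) = 12.214575.)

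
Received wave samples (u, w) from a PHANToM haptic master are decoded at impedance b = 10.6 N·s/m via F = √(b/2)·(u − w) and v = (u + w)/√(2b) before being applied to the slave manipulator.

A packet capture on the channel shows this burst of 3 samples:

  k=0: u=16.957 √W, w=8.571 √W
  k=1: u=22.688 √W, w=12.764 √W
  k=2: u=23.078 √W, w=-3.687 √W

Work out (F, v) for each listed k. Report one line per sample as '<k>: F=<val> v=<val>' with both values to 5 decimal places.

k=0: u−w=8.38600, u+w=25.52800; √(b/2)=2.30217, √(2b)=4.60435; F=2.30217×8.386=19.30602, v=25.52800/4.60435=5.54433
k=1: u−w=9.92400, u+w=35.45200; √(b/2)=2.30217, √(2b)=4.60435; F=2.30217×9.924=22.84676, v=35.45200/4.60435=7.69968
k=2: u−w=26.76500, u+w=19.39100; √(b/2)=2.30217, √(2b)=4.60435; F=2.30217×26.765=61.61766, v=19.39100/4.60435=4.21146

0: F=19.30602 v=5.54433
1: F=22.84676 v=7.69968
2: F=61.61766 v=4.21146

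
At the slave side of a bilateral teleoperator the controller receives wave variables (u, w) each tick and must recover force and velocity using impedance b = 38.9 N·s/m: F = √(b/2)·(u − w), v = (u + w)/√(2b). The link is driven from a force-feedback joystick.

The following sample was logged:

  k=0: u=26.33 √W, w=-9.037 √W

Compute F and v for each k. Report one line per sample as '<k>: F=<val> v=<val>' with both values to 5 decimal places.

0: F=155.97609 v=1.96056

k=0: u−w=35.36700, u+w=17.29300; √(b/2)=4.41022, √(2b)=8.82043; F=4.41022×35.367=155.97609, v=17.29300/8.82043=1.96056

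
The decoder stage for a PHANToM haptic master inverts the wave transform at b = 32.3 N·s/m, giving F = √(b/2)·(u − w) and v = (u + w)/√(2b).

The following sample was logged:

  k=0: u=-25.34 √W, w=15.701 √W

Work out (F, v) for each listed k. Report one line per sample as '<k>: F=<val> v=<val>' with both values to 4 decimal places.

k=0: u−w=-41.0410, u+w=-9.6390; √(b/2)=4.0187, √(2b)=8.0374; F=4.0187×(-41.041)=-164.9317, v=-9.6390/8.0374=-1.1993

0: F=-164.9317 v=-1.1993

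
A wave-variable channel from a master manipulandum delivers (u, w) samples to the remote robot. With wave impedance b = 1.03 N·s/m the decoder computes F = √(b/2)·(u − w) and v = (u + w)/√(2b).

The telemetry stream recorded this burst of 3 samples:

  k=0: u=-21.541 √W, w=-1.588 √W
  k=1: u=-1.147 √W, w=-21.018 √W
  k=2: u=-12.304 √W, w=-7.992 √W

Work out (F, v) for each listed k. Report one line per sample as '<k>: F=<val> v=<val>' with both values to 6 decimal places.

0: F=-14.318971 v=-16.114738
1: F=14.260125 v=-15.443087
2: F=-3.094442 v=-14.140893

k=0: u−w=-19.953000, u+w=-23.129000; √(b/2)=0.717635, √(2b)=1.435270; F=0.717635×(-19.953)=-14.318971, v=-23.129000/1.435270=-16.114738
k=1: u−w=19.871000, u+w=-22.165000; √(b/2)=0.717635, √(2b)=1.435270; F=0.717635×19.871=14.260125, v=-22.165000/1.435270=-15.443087
k=2: u−w=-4.312000, u+w=-20.296000; √(b/2)=0.717635, √(2b)=1.435270; F=0.717635×(-4.312)=-3.094442, v=-20.296000/1.435270=-14.140893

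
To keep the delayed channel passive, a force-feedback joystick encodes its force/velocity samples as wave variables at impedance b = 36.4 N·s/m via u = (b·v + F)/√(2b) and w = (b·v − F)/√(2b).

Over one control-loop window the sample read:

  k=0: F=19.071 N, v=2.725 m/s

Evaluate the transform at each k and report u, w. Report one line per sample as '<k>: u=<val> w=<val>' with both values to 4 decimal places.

k=0: b·v=36.4×2.725=99.1900; √(2b)=8.5323; u=(99.1900+19.071)/8.5323=13.8604, w=(99.1900−19.071)/8.5323=9.3901

0: u=13.8604 w=9.3901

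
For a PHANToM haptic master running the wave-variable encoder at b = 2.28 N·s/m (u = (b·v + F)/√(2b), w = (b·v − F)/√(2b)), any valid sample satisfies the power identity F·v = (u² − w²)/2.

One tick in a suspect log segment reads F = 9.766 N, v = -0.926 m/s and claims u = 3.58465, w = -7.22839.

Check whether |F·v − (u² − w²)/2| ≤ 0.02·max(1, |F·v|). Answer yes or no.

no

F·v = 9.766×(-0.926) = -9.0433 W.
(u² − w²)/2 = (12.8497 − 52.2496)/2 = -19.7000 W.
|Δ| = 10.6566;  2% of max(1, |F·v|) = 0.1809.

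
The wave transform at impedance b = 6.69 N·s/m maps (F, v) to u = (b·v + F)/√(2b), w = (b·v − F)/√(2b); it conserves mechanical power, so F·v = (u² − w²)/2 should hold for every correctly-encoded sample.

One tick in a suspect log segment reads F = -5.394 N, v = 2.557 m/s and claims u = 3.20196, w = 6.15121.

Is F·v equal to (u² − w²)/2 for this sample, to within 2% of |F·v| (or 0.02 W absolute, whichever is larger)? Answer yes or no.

F·v = (-5.394)×2.557 = -13.79246 W.
(u² − w²)/2 = (10.25255 − 37.83738)/2 = -13.79242 W.
|Δ| = 0.00004;  2% of max(1, |F·v|) = 0.27585.

yes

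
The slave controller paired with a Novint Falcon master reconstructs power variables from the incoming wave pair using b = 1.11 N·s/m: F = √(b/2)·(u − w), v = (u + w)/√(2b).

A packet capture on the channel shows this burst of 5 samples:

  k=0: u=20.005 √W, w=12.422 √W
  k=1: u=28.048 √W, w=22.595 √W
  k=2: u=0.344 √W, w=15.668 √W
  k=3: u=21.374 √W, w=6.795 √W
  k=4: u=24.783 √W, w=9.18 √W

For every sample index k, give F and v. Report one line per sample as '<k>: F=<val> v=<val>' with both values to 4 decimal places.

k=0: u−w=7.5830, u+w=32.4270; √(b/2)=0.7450, √(2b)=1.4900; F=0.7450×7.583=5.6492, v=32.4270/1.4900=21.7636
k=1: u−w=5.4530, u+w=50.6430; √(b/2)=0.7450, √(2b)=1.4900; F=0.7450×5.453=4.0624, v=50.6430/1.4900=33.9894
k=2: u−w=-15.3240, u+w=16.0120; √(b/2)=0.7450, √(2b)=1.4900; F=0.7450×(-15.324)=-11.4161, v=16.0120/1.4900=10.7466
k=3: u−w=14.5790, u+w=28.1690; √(b/2)=0.7450, √(2b)=1.4900; F=0.7450×14.579=10.8611, v=28.1690/1.4900=18.9058
k=4: u−w=15.6030, u+w=33.9630; √(b/2)=0.7450, √(2b)=1.4900; F=0.7450×15.603=11.6240, v=33.9630/1.4900=22.7945

0: F=5.6492 v=21.7636
1: F=4.0624 v=33.9894
2: F=-11.4161 v=10.7466
3: F=10.8611 v=18.9058
4: F=11.6240 v=22.7945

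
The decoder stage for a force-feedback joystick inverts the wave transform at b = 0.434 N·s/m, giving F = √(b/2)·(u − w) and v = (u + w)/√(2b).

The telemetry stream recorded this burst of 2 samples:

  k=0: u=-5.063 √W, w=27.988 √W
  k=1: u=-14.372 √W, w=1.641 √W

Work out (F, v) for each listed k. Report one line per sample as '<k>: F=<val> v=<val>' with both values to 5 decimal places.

k=0: u−w=-33.05100, u+w=22.92500; √(b/2)=0.46583, √(2b)=0.93167; F=0.46583×(-33.051)=-15.39623, v=22.92500/0.93167=24.60648
k=1: u−w=-16.01300, u+w=-12.73100; √(b/2)=0.46583, √(2b)=0.93167; F=0.46583×(-16.013)=-7.45938, v=-12.73100/0.93167=-13.66478

0: F=-15.39623 v=24.60648
1: F=-7.45938 v=-13.66478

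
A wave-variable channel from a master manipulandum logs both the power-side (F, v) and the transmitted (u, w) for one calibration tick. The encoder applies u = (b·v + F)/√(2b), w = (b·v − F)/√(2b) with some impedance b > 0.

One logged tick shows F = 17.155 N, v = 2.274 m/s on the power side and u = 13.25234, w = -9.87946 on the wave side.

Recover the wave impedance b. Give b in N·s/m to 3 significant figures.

u + w = 3.3729;  u + w = √(2b)·v, so √(2b) = 3.3729/2.274 = 1.4832.
b = (√(2b))²/2 = 2.2000/2 = 1.1000.
(Check via u − w = 2F/√(2b): u − w = 23.1318, 2F/√(2b) = 23.1318.)

b = 1.1 N·s/m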